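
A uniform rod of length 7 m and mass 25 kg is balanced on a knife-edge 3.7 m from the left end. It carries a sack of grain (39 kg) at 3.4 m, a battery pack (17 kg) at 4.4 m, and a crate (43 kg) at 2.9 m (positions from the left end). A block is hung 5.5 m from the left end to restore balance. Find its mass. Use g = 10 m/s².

Choose the knife-edge (at 3.7 m from the left end) as the axis so the support reaction has zero arm there.
Beam weight: 25 × 10 = 250 N down at 3.5 m → arm 0.2 m, τ = 250 × 0.2 = 50 N·m counterclockwise.
Sack of grain: 39 × 10 = 390 N down at 3.4 m → arm 0.3 m, τ = 390 × 0.3 = 117 N·m counterclockwise.
Battery pack: 17 × 10 = 170 N down at 4.4 m → arm 0.7 m, τ = 170 × 0.7 = 119 N·m clockwise.
Crate: 43 × 10 = 430 N down at 2.9 m → arm 0.8 m, τ = 430 × 0.8 = 344 N·m counterclockwise.
Net moment of known loads = 392 N·m counterclockwise.
An unknown mass m at 5.5 m has arm 1.8 m; its moment is m·g·1.8 clockwise.
Setting net torque to zero: m × 10 × 1.8 = 392 → m = 392 / (10 × 1.8) = 21.8 kg.

m ≈ 21.8 kg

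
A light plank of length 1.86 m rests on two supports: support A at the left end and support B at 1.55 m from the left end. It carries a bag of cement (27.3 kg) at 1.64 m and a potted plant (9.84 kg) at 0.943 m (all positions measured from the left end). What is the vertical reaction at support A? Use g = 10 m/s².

R_A ≈ 22.7 N

Choose support B as the axis so its reaction then has zero moment arm.
Bag of cement: 27.3 × 10 = 273 N down at 1.64 m → arm 0.09 m, τ = 273 × 0.09 = 24.57 N·m clockwise.
Potted plant: 9.84 × 10 = 98.4 N down at 0.943 m → arm 0.607 m, τ = 98.4 × 0.607 = 59.73 N·m counterclockwise.
Net load moment about support B = 35.16 N·m counterclockwise.
Reaction R at support A is upward at 0 m, arm 1.55 m → moment R × 1.55 clockwise.
Setting net torque to zero: R × 1.55 = 35.16 → R = 22.7 N.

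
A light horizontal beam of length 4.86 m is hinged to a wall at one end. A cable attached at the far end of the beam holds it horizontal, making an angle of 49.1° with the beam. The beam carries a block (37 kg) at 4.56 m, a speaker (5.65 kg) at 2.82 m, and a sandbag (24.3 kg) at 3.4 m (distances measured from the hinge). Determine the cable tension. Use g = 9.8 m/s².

Taking torques about the hinge:
Block: 37 × 9.8 = 362.6 N down at 4.56 m → arm 4.56 m, τ = 362.6 × 4.56 = 1653 N·m clockwise.
Speaker: 5.65 × 9.8 = 55.37 N down at 2.82 m → arm 2.82 m, τ = 55.37 × 2.82 = 156.1 N·m clockwise.
Sandbag: 24.3 × 9.8 = 238.1 N down at 3.4 m → arm 3.4 m, τ = 238.1 × 3.4 = 809.5 N·m clockwise.
Total clockwise load moment = 2619 N·m.
The cable tension T acts at 4.86 m; only its component perpendicular to the beam, T sinθ, produces torque. sin 49.1° = 0.7559.
For rotational equilibrium, T × 4.86 × 0.7559 = 2619, so T = 2619 / 3.674 = 713 N.

T ≈ 713 N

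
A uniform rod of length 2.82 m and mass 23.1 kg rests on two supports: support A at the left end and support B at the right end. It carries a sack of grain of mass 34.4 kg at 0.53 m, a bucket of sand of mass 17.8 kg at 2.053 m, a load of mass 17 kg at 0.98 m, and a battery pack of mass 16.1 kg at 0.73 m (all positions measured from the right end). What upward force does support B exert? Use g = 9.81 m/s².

Taking torques about support A:
Beam weight: 23.1 × 9.81 = 226.6 N down at 1.41 m → arm 1.41 m, τ = 226.6 × 1.41 = 319.5 N·m clockwise.
Sack of grain: 34.4 × 9.81 = 337.5 N down at 0.53 m → arm 2.29 m, τ = 337.5 × 2.29 = 772.9 N·m clockwise.
Bucket of sand: 17.8 × 9.81 = 174.6 N down at 2.053 m → arm 0.767 m, τ = 174.6 × 0.767 = 133.9 N·m clockwise.
Load: 17 × 9.81 = 166.8 N down at 0.98 m → arm 1.84 m, τ = 166.8 × 1.84 = 306.9 N·m clockwise.
Battery pack: 16.1 × 9.81 = 157.9 N down at 0.73 m → arm 2.09 m, τ = 157.9 × 2.09 = 330 N·m clockwise.
Net load moment about support A = 1863 N·m clockwise.
Reaction R at support B is upward at 0 m, arm 2.82 m → moment R × 2.82 counterclockwise.
Balancing moments: R × 2.82 = 1863, giving R = 661 N.

R_B ≈ 661 N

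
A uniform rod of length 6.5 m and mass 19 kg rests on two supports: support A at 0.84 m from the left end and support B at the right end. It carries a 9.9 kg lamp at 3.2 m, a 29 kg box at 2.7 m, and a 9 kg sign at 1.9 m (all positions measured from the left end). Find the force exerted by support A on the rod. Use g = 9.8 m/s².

R_A ≈ 426 N

About support B:
Beam weight: 19 × 9.8 = 186.2 N down at 3.25 m → arm 3.25 m, τ = 186.2 × 3.25 = 605.1 N·m counterclockwise.
Lamp: 9.9 × 9.8 = 97.02 N down at 3.2 m → arm 3.3 m, τ = 97.02 × 3.3 = 320.2 N·m counterclockwise.
Box: 29 × 9.8 = 284.2 N down at 2.7 m → arm 3.8 m, τ = 284.2 × 3.8 = 1080 N·m counterclockwise.
Sign: 9 × 9.8 = 88.2 N down at 1.9 m → arm 4.6 m, τ = 88.2 × 4.6 = 405.7 N·m counterclockwise.
Net load moment about support B = 2411 N·m counterclockwise.
Reaction R at support A is upward at 0.84 m, arm 5.66 m → moment R × 5.66 clockwise.
Στ = 0 ⇒ R × 5.66 = 2411 ⇒ R = 426 N.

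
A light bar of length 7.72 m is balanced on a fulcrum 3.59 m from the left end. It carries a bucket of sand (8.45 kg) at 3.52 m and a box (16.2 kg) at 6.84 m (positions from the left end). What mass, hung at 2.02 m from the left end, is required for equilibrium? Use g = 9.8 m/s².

Sum moments about the fulcrum (at 3.59 m from the left end) (the support reaction has zero arm there).
Bucket of sand: 8.45 × 9.8 = 82.81 N down at 3.52 m → arm 0.07 m, τ = 82.81 × 0.07 = 5.797 N·m counterclockwise.
Box: 16.2 × 9.8 = 158.8 N down at 6.84 m → arm 3.25 m, τ = 158.8 × 3.25 = 516.1 N·m clockwise.
Net moment of known loads = 510.3 N·m clockwise.
An unknown mass m at 2.02 m has arm 1.57 m; its moment is m·g·1.57 counterclockwise.
Στ = 0 ⇒ m × 9.8 × 1.57 = 510.3 ⇒ m = 510.3 / (9.8 × 1.57) = 33.2 kg.

m ≈ 33.2 kg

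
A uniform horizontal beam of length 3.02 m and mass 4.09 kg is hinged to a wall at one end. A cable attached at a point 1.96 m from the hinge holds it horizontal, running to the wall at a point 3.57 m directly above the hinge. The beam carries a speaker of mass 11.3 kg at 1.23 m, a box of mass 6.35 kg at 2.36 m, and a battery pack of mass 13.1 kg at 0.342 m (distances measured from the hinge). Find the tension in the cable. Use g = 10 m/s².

T ≈ 230 N

Sum moments about the hinge (the unknown hinge reaction has zero arm there).
Beam weight: 4.09 × 10 = 40.9 N down at 1.51 m → arm 1.51 m, τ = 40.9 × 1.51 = 61.76 N·m clockwise.
Speaker: 11.3 × 10 = 113 N down at 1.23 m → arm 1.23 m, τ = 113 × 1.23 = 139 N·m clockwise.
Box: 6.35 × 10 = 63.5 N down at 2.36 m → arm 2.36 m, τ = 63.5 × 2.36 = 149.9 N·m clockwise.
Battery pack: 13.1 × 10 = 131 N down at 0.342 m → arm 0.342 m, τ = 131 × 0.342 = 44.8 N·m clockwise.
Total clockwise load moment = 395.5 N·m.
The cable tension T acts at 1.96 m; only its component perpendicular to the beam, T sinθ, produces torque. sinθ = h/√(h²+d²) = 3.57/√(3.57²+1.96²) = 0.8766.
Setting net torque to zero: T × 1.96 × 0.8766 = 395.5 → T = 395.5 / 1.718 = 230 N.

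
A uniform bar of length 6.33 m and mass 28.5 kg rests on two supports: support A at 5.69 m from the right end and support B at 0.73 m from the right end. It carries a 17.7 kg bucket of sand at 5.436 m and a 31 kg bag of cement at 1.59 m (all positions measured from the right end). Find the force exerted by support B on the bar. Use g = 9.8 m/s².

Sum moments about support A (its reaction then has zero moment arm).
Beam weight: 28.5 × 9.8 = 279.3 N down at 3.165 m → arm 2.525 m, τ = 279.3 × 2.525 = 705.2 N·m clockwise.
Bucket of sand: 17.7 × 9.8 = 173.5 N down at 5.436 m → arm 0.254 m, τ = 173.5 × 0.254 = 44.07 N·m clockwise.
Bag of cement: 31 × 9.8 = 303.8 N down at 1.59 m → arm 4.1 m, τ = 303.8 × 4.1 = 1246 N·m clockwise.
Net load moment about support A = 1995 N·m clockwise.
Reaction R at support B is upward at 0.73 m, arm 4.96 m → moment R × 4.96 counterclockwise.
Setting net torque to zero: R × 4.96 = 1995 → R = 402 N.

R_B ≈ 402 N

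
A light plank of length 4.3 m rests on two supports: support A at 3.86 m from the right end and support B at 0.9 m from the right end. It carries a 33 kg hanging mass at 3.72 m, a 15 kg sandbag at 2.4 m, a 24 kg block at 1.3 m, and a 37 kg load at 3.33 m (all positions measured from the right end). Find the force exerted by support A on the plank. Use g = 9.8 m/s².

R_A ≈ 712 N

Choose support B as the axis so its reaction then has zero moment arm.
Hanging mass: 33 × 9.8 = 323.4 N down at 3.72 m → arm 2.82 m, τ = 323.4 × 2.82 = 912 N·m counterclockwise.
Sandbag: 15 × 9.8 = 147 N down at 2.4 m → arm 1.5 m, τ = 147 × 1.5 = 220.5 N·m counterclockwise.
Block: 24 × 9.8 = 235.2 N down at 1.3 m → arm 0.4 m, τ = 235.2 × 0.4 = 94.08 N·m counterclockwise.
Load: 37 × 9.8 = 362.6 N down at 3.33 m → arm 2.43 m, τ = 362.6 × 2.43 = 881.1 N·m counterclockwise.
Net load moment about support B = 2108 N·m counterclockwise.
Reaction R at support A is upward at 3.86 m, arm 2.96 m → moment R × 2.96 clockwise.
Στ = 0 ⇒ R × 2.96 = 2108 ⇒ R = 712 N.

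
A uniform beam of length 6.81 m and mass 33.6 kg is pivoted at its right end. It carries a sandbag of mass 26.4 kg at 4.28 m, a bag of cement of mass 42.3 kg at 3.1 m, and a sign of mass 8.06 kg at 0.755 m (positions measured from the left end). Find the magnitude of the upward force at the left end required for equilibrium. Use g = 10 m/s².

F ≈ 568 N

Take moments about the right end.
Beam weight: 33.6 × 10 = 336 N down at 3.405 m → arm 3.405 m, τ = 336 × 3.405 = 1144 N·m counterclockwise.
Sandbag: 26.4 × 10 = 264 N down at 4.28 m → arm 2.53 m, τ = 264 × 2.53 = 667.9 N·m counterclockwise.
Bag of cement: 42.3 × 10 = 423 N down at 3.1 m → arm 3.71 m, τ = 423 × 3.71 = 1569 N·m counterclockwise.
Sign: 8.06 × 10 = 80.6 N down at 0.755 m → arm 6.055 m, τ = 80.6 × 6.055 = 488 N·m counterclockwise.
Net moment of the loads = 3869 N·m counterclockwise.
The upward force F acts at the left end, arm 6.81 m, giving F × 6.81 clockwise.
For rotational equilibrium, F × 6.81 = 3869, so F = 3869 / 6.81 = 568 N.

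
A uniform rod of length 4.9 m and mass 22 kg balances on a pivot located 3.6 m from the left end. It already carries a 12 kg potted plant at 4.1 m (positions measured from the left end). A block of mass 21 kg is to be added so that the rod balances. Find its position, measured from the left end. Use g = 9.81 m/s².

Sum moments about the pivot (at 3.6 m from the left end) (the support reaction has zero arm there).
Beam weight: 22 × 9.81 = 215.8 N down at 2.45 m → arm 1.15 m, τ = 215.8 × 1.15 = 248.2 N·m counterclockwise.
Potted plant: 12 × 9.81 = 117.7 N down at 4.1 m → arm 0.5 m, τ = 117.7 × 0.5 = 58.85 N·m clockwise.
Net moment of existing loads = 189.3 N·m counterclockwise.
The block weighs 21 × 9.81 = 206 N and must supply an equal clockwise moment, so its lever arm about the pivot is 189.3 / 206 = 0.919 m.
That puts it at 3.6 + 0.919 = 4.52 m from the left end.

x ≈ 4.52 m from the left end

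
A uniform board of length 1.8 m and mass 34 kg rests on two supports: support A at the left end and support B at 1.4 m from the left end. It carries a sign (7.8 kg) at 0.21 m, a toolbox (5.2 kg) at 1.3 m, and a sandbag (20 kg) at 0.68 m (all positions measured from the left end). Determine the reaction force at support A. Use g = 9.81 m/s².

Taking torques about support B:
Beam weight: 34 × 9.81 = 333.5 N down at 0.9 m → arm 0.5 m, τ = 333.5 × 0.5 = 166.8 N·m counterclockwise.
Sign: 7.8 × 9.81 = 76.52 N down at 0.21 m → arm 1.19 m, τ = 76.52 × 1.19 = 91.06 N·m counterclockwise.
Toolbox: 5.2 × 9.81 = 51.01 N down at 1.3 m → arm 0.1 m, τ = 51.01 × 0.1 = 5.101 N·m counterclockwise.
Sandbag: 20 × 9.81 = 196.2 N down at 0.68 m → arm 0.72 m, τ = 196.2 × 0.72 = 141.3 N·m counterclockwise.
Net load moment about support B = 404.3 N·m counterclockwise.
Reaction R at support A is upward at 0 m, arm 1.4 m → moment R × 1.4 clockwise.
For rotational equilibrium, R × 1.4 = 404.3, so R = 289 N.

R_A ≈ 289 N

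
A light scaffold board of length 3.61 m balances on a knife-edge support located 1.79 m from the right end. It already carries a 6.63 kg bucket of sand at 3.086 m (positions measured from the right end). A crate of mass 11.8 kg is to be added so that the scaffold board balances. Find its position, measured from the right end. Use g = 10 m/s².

Take moments about the knife-edge support (at 1.79 m from the right end).
Bucket of sand: 6.63 × 10 = 66.3 N down at 3.086 m → arm 1.296 m, τ = 66.3 × 1.296 = 85.92 N·m counterclockwise.
Net moment of existing loads = 85.92 N·m counterclockwise.
The crate weighs 11.8 × 10 = 118 N and must supply an equal clockwise moment, so its lever arm about the knife-edge support is 85.92 / 118 = 0.728 m.
That puts it at 1.79 − 0.728 = 1.06 m from the right end.

x ≈ 1.06 m from the right end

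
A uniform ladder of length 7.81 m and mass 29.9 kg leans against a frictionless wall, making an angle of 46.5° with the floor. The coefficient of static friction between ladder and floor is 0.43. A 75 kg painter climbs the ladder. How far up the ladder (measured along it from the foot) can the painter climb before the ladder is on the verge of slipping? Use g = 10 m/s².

About the foot of the ladder:
Ladder weight 29.9×10 = 299 N acts at 3.905 m along the ladder; its horizontal arm is 3.905·cos46.5° = 2.688 m → τ = 803.7 N·m clockwise.
Painter weight 75×10 = 750 N at distance d → arm d·cos46.5° → τ = 750·d·0.6884 clockwise.
Wall normal N at the top has arm L sinθ = 5.665 m counterclockwise, so Στ = 0 gives N·5.665 = 803.7 + 516.3·d.
ΣFy = 0 ⇒ N_floor = 1049 N, so the maximum friction is μ_s·N_floor = 0.43×1049 = 451.1 N. ΣFx = 0 ⇒ N_wall = f, so at the slipping point N = 451.1 N.
Substituting: 451.1×5.665 = 803.7 + 516.3·d ⇒ d = (2555 − 803.7) / 516.3 = 3.39 m.

d ≈ 3.39 m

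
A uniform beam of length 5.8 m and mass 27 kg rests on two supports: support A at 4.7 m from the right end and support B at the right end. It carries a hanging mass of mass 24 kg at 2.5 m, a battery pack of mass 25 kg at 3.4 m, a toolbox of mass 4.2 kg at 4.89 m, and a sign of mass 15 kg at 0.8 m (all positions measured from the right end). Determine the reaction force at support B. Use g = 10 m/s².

R_B ≈ 408 N

Take moments about support A.
Beam weight: 27 × 10 = 270 N down at 2.9 m → arm 1.8 m, τ = 270 × 1.8 = 486 N·m clockwise.
Hanging mass: 24 × 10 = 240 N down at 2.5 m → arm 2.2 m, τ = 240 × 2.2 = 528 N·m clockwise.
Battery pack: 25 × 10 = 250 N down at 3.4 m → arm 1.3 m, τ = 250 × 1.3 = 325 N·m clockwise.
Toolbox: 4.2 × 10 = 42 N down at 4.89 m → arm 0.19 m, τ = 42 × 0.19 = 7.98 N·m counterclockwise.
Sign: 15 × 10 = 150 N down at 0.8 m → arm 3.9 m, τ = 150 × 3.9 = 585 N·m clockwise.
Net load moment about support A = 1916 N·m clockwise.
Reaction R at support B is upward at 0 m, arm 4.7 m → moment R × 4.7 counterclockwise.
For rotational equilibrium, R × 4.7 = 1916, so R = 408 N.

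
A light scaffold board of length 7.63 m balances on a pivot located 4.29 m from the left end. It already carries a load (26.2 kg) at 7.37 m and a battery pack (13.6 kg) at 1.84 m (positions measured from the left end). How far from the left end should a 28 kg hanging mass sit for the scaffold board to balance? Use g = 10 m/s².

x ≈ 2.6 m from the left end

Choose the pivot (at 4.29 m from the left end) as the axis so the support reaction has zero arm there.
Load: 26.2 × 10 = 262 N down at 7.37 m → arm 3.08 m, τ = 262 × 3.08 = 807 N·m clockwise.
Battery pack: 13.6 × 10 = 136 N down at 1.84 m → arm 2.45 m, τ = 136 × 2.45 = 333.2 N·m counterclockwise.
Net moment of existing loads = 473.8 N·m clockwise.
The hanging mass weighs 28 × 10 = 280 N and must supply an equal counterclockwise moment, so its lever arm about the pivot is 473.8 / 280 = 1.69 m.
That puts it at 4.29 − 1.69 = 2.6 m from the left end.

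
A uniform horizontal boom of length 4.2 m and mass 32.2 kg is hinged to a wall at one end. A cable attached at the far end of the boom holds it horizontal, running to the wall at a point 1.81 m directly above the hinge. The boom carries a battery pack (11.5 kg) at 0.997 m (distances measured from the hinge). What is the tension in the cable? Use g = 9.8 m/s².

T ≈ 466 N

Choose the hinge as the axis so the unknown hinge reaction has zero arm there.
Beam weight: 32.2 × 9.8 = 315.6 N down at 2.1 m → arm 2.1 m, τ = 315.6 × 2.1 = 662.8 N·m clockwise.
Battery pack: 11.5 × 9.8 = 112.7 N down at 0.997 m → arm 0.997 m, τ = 112.7 × 0.997 = 112.4 N·m clockwise.
Total clockwise load moment = 775.2 N·m.
The cable tension T acts at 4.2 m; only its component perpendicular to the boom, T sinθ, produces torque. sinθ = h/√(h²+d²) = 1.81/√(1.81²+4.2²) = 0.3958.
Στ = 0 ⇒ T × 4.2 × 0.3958 = 775.2 ⇒ T = 775.2 / 1.662 = 466 N.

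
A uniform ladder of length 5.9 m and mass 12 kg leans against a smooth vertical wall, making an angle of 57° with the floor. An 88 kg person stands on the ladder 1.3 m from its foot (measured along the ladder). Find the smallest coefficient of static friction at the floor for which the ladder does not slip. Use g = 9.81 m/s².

Choose the foot of the ladder as the axis so the floor normal and friction both act there and drop out.
Ladder weight 12×9.81 = 117.7 N acts at 2.95 m along the ladder; its horizontal arm is 2.95·cos57° = 1.607 m → τ = 189.1 N·m clockwise.
Person: 88×9.81 = 863.3 N at 1.3 m → arm 0.708 m → τ = 611.2 N·m clockwise.
Wall normal N acts horizontally at the top; its moment arm is the height L sinθ = 5.9·sin57° = 4.948 m, counterclockwise.
Setting net torque to zero: N × 4.948 = 800.3 → N = 161.7 N.
ΣFx = 0 ⇒ f = N_wall = 161.7 N. ΣFy = 0 ⇒ N_floor = 981 N.
μ_min = f / N_floor = 161.7 / 981 = 0.165.

μ_min ≈ 0.165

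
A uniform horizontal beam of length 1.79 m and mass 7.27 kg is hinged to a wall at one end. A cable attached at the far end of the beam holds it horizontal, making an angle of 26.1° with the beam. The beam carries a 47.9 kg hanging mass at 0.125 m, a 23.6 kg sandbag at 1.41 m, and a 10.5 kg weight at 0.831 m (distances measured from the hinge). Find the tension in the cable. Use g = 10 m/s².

T ≈ 692 N

Choose the hinge as the axis so the unknown hinge reaction has zero arm there.
Beam weight: 7.27 × 10 = 72.7 N down at 0.895 m → arm 0.895 m, τ = 72.7 × 0.895 = 65.07 N·m clockwise.
Hanging mass: 47.9 × 10 = 479 N down at 0.125 m → arm 0.125 m, τ = 479 × 0.125 = 59.88 N·m clockwise.
Sandbag: 23.6 × 10 = 236 N down at 1.41 m → arm 1.41 m, τ = 236 × 1.41 = 332.8 N·m clockwise.
Weight: 10.5 × 10 = 105 N down at 0.831 m → arm 0.831 m, τ = 105 × 0.831 = 87.25 N·m clockwise.
Total clockwise load moment = 545 N·m.
The cable tension T acts at 1.79 m; only its component perpendicular to the beam, T sinθ, produces torque. sin 26.1° = 0.4399.
Στ = 0 ⇒ T × 1.79 × 0.4399 = 545 ⇒ T = 545 / 0.7874 = 692 N.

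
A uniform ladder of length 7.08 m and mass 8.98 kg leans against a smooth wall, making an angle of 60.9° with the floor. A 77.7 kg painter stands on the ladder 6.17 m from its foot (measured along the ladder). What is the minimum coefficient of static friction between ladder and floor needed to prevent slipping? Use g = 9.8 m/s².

Take moments about the foot of the ladder.
Ladder weight 8.98×9.8 = 88 N acts at 3.54 m along the ladder; its horizontal arm is 3.54·cos60.9° = 1.722 m → τ = 151.5 N·m clockwise.
Painter: 77.7×9.8 = 761.5 N at 6.17 m → arm 3.001 m → τ = 2285 N·m clockwise.
Wall normal N acts horizontally at the top; its moment arm is the height L sinθ = 7.08·sin60.9° = 6.186 m, counterclockwise.
Setting net torque to zero: N × 6.186 = 2436 → N = 393.8 N.
ΣFx = 0 ⇒ f = N_wall = 393.8 N. ΣFy = 0 ⇒ N_floor = 849.5 N.
μ_min = f / N_floor = 393.8 / 849.5 = 0.464.

μ_min ≈ 0.464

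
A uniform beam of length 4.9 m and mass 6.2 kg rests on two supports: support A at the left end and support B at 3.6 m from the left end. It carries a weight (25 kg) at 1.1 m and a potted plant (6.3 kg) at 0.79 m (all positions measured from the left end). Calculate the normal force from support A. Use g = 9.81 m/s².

R_A ≈ 238 N

Take moments about support B.
Beam weight: 6.2 × 9.81 = 60.82 N down at 2.45 m → arm 1.15 m, τ = 60.82 × 1.15 = 69.94 N·m counterclockwise.
Weight: 25 × 9.81 = 245.2 N down at 1.1 m → arm 2.5 m, τ = 245.2 × 2.5 = 613 N·m counterclockwise.
Potted plant: 6.3 × 9.81 = 61.8 N down at 0.79 m → arm 2.81 m, τ = 61.8 × 2.81 = 173.7 N·m counterclockwise.
Net load moment about support B = 856.6 N·m counterclockwise.
Reaction R at support A is upward at 0 m, arm 3.6 m → moment R × 3.6 clockwise.
Balancing moments: R × 3.6 = 856.6, giving R = 238 N.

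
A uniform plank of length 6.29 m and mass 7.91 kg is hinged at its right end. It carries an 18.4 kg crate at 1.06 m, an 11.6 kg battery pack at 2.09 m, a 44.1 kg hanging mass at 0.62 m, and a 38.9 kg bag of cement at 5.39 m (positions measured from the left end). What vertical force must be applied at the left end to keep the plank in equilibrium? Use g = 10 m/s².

Sum moments about the right end (the unknown pivot reaction has zero arm there).
Beam weight: 7.91 × 10 = 79.1 N down at 3.145 m → arm 3.145 m, τ = 79.1 × 3.145 = 248.8 N·m counterclockwise.
Crate: 18.4 × 10 = 184 N down at 1.06 m → arm 5.23 m, τ = 184 × 5.23 = 962.3 N·m counterclockwise.
Battery pack: 11.6 × 10 = 116 N down at 2.09 m → arm 4.2 m, τ = 116 × 4.2 = 487.2 N·m counterclockwise.
Hanging mass: 44.1 × 10 = 441 N down at 0.62 m → arm 5.67 m, τ = 441 × 5.67 = 2500 N·m counterclockwise.
Bag of cement: 38.9 × 10 = 389 N down at 5.39 m → arm 0.9 m, τ = 389 × 0.9 = 350.1 N·m counterclockwise.
Net moment of the loads = 4548 N·m counterclockwise.
The upward force F acts at the left end, arm 6.29 m, giving F × 6.29 clockwise.
Balancing moments: F × 6.29 = 4548, giving F = 4548 / 6.29 = 723 N.

F ≈ 723 N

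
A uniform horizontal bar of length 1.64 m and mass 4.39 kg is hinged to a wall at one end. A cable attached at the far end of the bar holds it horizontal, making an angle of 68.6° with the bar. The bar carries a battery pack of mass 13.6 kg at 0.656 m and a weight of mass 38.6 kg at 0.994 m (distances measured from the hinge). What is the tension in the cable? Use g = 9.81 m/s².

T ≈ 327 N

Taking torques about the hinge:
Beam weight: 4.39 × 9.81 = 43.07 N down at 0.82 m → arm 0.82 m, τ = 43.07 × 0.82 = 35.32 N·m clockwise.
Battery pack: 13.6 × 9.81 = 133.4 N down at 0.656 m → arm 0.656 m, τ = 133.4 × 0.656 = 87.51 N·m clockwise.
Weight: 38.6 × 9.81 = 378.7 N down at 0.994 m → arm 0.994 m, τ = 378.7 × 0.994 = 376.4 N·m clockwise.
Total clockwise load moment = 499.2 N·m.
The cable tension T acts at 1.64 m; only its component perpendicular to the bar, T sinθ, produces torque. sin 68.6° = 0.9311.
Setting net torque to zero: T × 1.64 × 0.9311 = 499.2 → T = 499.2 / 1.527 = 327 N.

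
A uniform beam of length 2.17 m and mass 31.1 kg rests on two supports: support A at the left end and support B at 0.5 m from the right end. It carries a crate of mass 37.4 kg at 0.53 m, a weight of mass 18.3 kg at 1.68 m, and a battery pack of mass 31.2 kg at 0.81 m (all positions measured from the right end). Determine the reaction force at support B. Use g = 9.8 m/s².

Taking torques about support A:
Beam weight: 31.1 × 9.8 = 304.8 N down at 1.085 m → arm 1.085 m, τ = 304.8 × 1.085 = 330.7 N·m clockwise.
Crate: 37.4 × 9.8 = 366.5 N down at 0.53 m → arm 1.64 m, τ = 366.5 × 1.64 = 601.1 N·m clockwise.
Weight: 18.3 × 9.8 = 179.3 N down at 1.68 m → arm 0.49 m, τ = 179.3 × 0.49 = 87.86 N·m clockwise.
Battery pack: 31.2 × 9.8 = 305.8 N down at 0.81 m → arm 1.36 m, τ = 305.8 × 1.36 = 415.9 N·m clockwise.
Net load moment about support A = 1436 N·m clockwise.
Reaction R at support B is upward at 0.5 m, arm 1.67 m → moment R × 1.67 counterclockwise.
For rotational equilibrium, R × 1.67 = 1436, so R = 860 N.

R_B ≈ 860 N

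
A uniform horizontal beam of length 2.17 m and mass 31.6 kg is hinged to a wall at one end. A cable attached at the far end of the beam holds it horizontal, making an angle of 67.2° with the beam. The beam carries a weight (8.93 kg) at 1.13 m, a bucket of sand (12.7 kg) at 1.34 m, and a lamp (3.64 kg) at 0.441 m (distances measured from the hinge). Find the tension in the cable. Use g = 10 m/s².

T ≈ 315 N

Taking torques about the hinge:
Beam weight: 31.6 × 10 = 316 N down at 1.085 m → arm 1.085 m, τ = 316 × 1.085 = 342.9 N·m clockwise.
Weight: 8.93 × 10 = 89.3 N down at 1.13 m → arm 1.13 m, τ = 89.3 × 1.13 = 100.9 N·m clockwise.
Bucket of sand: 12.7 × 10 = 127 N down at 1.34 m → arm 1.34 m, τ = 127 × 1.34 = 170.2 N·m clockwise.
Lamp: 3.64 × 10 = 36.4 N down at 0.441 m → arm 0.441 m, τ = 36.4 × 0.441 = 16.05 N·m clockwise.
Total clockwise load moment = 630 N·m.
The cable tension T acts at 2.17 m; only its component perpendicular to the beam, T sinθ, produces torque. sin 67.2° = 0.9219.
Στ = 0 ⇒ T × 2.17 × 0.9219 = 630 ⇒ T = 630 / 2.001 = 315 N.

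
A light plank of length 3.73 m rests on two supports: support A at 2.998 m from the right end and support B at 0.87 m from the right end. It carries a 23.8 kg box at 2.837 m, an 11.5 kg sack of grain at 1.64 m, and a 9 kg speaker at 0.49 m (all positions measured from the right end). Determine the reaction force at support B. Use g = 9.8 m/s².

R_B ≈ 194 N

Taking torques about support A:
Box: 23.8 × 9.8 = 233.2 N down at 2.837 m → arm 0.161 m, τ = 233.2 × 0.161 = 37.55 N·m clockwise.
Sack of grain: 11.5 × 9.8 = 112.7 N down at 1.64 m → arm 1.358 m, τ = 112.7 × 1.358 = 153 N·m clockwise.
Speaker: 9 × 9.8 = 88.2 N down at 0.49 m → arm 2.508 m, τ = 88.2 × 2.508 = 221.2 N·m clockwise.
Net load moment about support A = 411.8 N·m clockwise.
Reaction R at support B is upward at 0.87 m, arm 2.128 m → moment R × 2.128 counterclockwise.
Setting net torque to zero: R × 2.128 = 411.8 → R = 194 N.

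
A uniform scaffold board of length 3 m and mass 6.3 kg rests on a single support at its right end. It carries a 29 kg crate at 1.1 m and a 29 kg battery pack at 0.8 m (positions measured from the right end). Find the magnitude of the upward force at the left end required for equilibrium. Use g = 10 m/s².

F ≈ 215 N

Sum moments about the right end (the unknown pivot reaction has zero arm there).
Beam weight: 6.3 × 10 = 63 N down at 1.5 m → arm 1.5 m, τ = 63 × 1.5 = 94.5 N·m counterclockwise.
Crate: 29 × 10 = 290 N down at 1.1 m → arm 1.1 m, τ = 290 × 1.1 = 319 N·m counterclockwise.
Battery pack: 29 × 10 = 290 N down at 0.8 m → arm 0.8 m, τ = 290 × 0.8 = 232 N·m counterclockwise.
Net moment of the loads = 645.5 N·m counterclockwise.
The upward force F acts at the left end, arm 3 m, giving F × 3 clockwise.
Setting net torque to zero: F × 3 = 645.5 → F = 645.5 / 3 = 215 N.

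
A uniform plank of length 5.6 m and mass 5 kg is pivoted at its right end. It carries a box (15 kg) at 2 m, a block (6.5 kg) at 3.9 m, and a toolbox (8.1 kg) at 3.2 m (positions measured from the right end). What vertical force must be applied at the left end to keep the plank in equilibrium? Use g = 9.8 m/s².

F ≈ 167 N

Choose the right end as the axis so the unknown pivot reaction has zero arm there.
Beam weight: 5 × 9.8 = 49 N down at 2.8 m → arm 2.8 m, τ = 49 × 2.8 = 137.2 N·m counterclockwise.
Box: 15 × 9.8 = 147 N down at 2 m → arm 2 m, τ = 147 × 2 = 294 N·m counterclockwise.
Block: 6.5 × 9.8 = 63.7 N down at 3.9 m → arm 3.9 m, τ = 63.7 × 3.9 = 248.4 N·m counterclockwise.
Toolbox: 8.1 × 9.8 = 79.38 N down at 3.2 m → arm 3.2 m, τ = 79.38 × 3.2 = 254 N·m counterclockwise.
Net moment of the loads = 933.6 N·m counterclockwise.
The upward force F acts at the left end, arm 5.6 m, giving F × 5.6 clockwise.
Balancing moments: F × 5.6 = 933.6, giving F = 933.6 / 5.6 = 167 N.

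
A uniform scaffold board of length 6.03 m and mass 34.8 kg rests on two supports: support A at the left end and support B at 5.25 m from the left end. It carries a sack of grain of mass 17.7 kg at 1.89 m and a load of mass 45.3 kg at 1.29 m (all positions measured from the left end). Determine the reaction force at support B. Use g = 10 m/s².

Choose support A as the axis so its reaction then has zero moment arm.
Beam weight: 34.8 × 10 = 348 N down at 3.015 m → arm 3.015 m, τ = 348 × 3.015 = 1049 N·m clockwise.
Sack of grain: 17.7 × 10 = 177 N down at 1.89 m → arm 1.89 m, τ = 177 × 1.89 = 334.5 N·m clockwise.
Load: 45.3 × 10 = 453 N down at 1.29 m → arm 1.29 m, τ = 453 × 1.29 = 584.4 N·m clockwise.
Net load moment about support A = 1968 N·m clockwise.
Reaction R at support B is upward at 5.25 m, arm 5.25 m → moment R × 5.25 counterclockwise.
Setting net torque to zero: R × 5.25 = 1968 → R = 375 N.

R_B ≈ 375 N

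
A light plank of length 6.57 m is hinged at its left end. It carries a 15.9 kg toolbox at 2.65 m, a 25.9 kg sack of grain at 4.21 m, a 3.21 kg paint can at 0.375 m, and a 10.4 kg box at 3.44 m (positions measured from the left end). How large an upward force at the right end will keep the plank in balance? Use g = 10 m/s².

Take moments about the left end.
Toolbox: 15.9 × 10 = 159 N down at 2.65 m → arm 2.65 m, τ = 159 × 2.65 = 421.3 N·m clockwise.
Sack of grain: 25.9 × 10 = 259 N down at 4.21 m → arm 4.21 m, τ = 259 × 4.21 = 1090 N·m clockwise.
Paint can: 3.21 × 10 = 32.1 N down at 0.375 m → arm 0.375 m, τ = 32.1 × 0.375 = 12.04 N·m clockwise.
Box: 10.4 × 10 = 104 N down at 3.44 m → arm 3.44 m, τ = 104 × 3.44 = 357.8 N·m clockwise.
Net moment of the loads = 1881 N·m clockwise.
The upward force F acts at the right end, arm 6.57 m, giving F × 6.57 counterclockwise.
For rotational equilibrium, F × 6.57 = 1881, so F = 1881 / 6.57 = 286 N.

F ≈ 286 N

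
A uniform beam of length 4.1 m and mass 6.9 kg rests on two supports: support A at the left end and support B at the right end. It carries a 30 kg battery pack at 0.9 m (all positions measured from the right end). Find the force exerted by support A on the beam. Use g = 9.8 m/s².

R_A ≈ 98.3 N

Take moments about support B.
Beam weight: 6.9 × 9.8 = 67.62 N down at 2.05 m → arm 2.05 m, τ = 67.62 × 2.05 = 138.6 N·m counterclockwise.
Battery pack: 30 × 9.8 = 294 N down at 0.9 m → arm 0.9 m, τ = 294 × 0.9 = 264.6 N·m counterclockwise.
Net load moment about support B = 403.2 N·m counterclockwise.
Reaction R at support A is upward at 4.1 m, arm 4.1 m → moment R × 4.1 clockwise.
Στ = 0 ⇒ R × 4.1 = 403.2 ⇒ R = 98.3 N.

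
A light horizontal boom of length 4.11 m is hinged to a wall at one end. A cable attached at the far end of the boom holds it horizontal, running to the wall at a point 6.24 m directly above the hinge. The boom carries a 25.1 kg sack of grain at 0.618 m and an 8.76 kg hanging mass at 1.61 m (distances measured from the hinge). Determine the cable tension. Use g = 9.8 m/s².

Take moments about the hinge.
Sack of grain: 25.1 × 9.8 = 246 N down at 0.618 m → arm 0.618 m, τ = 246 × 0.618 = 152 N·m clockwise.
Hanging mass: 8.76 × 9.8 = 85.85 N down at 1.61 m → arm 1.61 m, τ = 85.85 × 1.61 = 138.2 N·m clockwise.
Total clockwise load moment = 290.2 N·m.
The cable tension T acts at 4.11 m; only its component perpendicular to the boom, T sinθ, produces torque. sinθ = h/√(h²+d²) = 6.24/√(6.24²+4.11²) = 0.8351.
For rotational equilibrium, T × 4.11 × 0.8351 = 290.2, so T = 290.2 / 3.432 = 84.6 N.

T ≈ 84.6 N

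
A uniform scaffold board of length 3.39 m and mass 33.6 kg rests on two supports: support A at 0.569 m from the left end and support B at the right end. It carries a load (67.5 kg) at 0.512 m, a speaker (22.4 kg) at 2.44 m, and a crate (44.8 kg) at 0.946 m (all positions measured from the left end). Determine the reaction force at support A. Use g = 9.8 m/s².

Choose support B as the axis so its reaction then has zero moment arm.
Beam weight: 33.6 × 9.8 = 329.3 N down at 1.695 m → arm 1.695 m, τ = 329.3 × 1.695 = 558.2 N·m counterclockwise.
Load: 67.5 × 9.8 = 661.5 N down at 0.512 m → arm 2.878 m, τ = 661.5 × 2.878 = 1904 N·m counterclockwise.
Speaker: 22.4 × 9.8 = 219.5 N down at 2.44 m → arm 0.95 m, τ = 219.5 × 0.95 = 208.5 N·m counterclockwise.
Crate: 44.8 × 9.8 = 439 N down at 0.946 m → arm 2.444 m, τ = 439 × 2.444 = 1073 N·m counterclockwise.
Net load moment about support B = 3744 N·m counterclockwise.
Reaction R at support A is upward at 0.569 m, arm 2.821 m → moment R × 2.821 clockwise.
Στ = 0 ⇒ R × 2.821 = 3744 ⇒ R = 1330 N.

R_A ≈ 1330 N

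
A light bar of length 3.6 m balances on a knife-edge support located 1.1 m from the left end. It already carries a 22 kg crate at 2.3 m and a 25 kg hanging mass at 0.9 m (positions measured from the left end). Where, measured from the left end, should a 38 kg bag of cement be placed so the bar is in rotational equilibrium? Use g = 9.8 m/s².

Taking torques about the knife-edge support (at 1.1 m from the left end):
Crate: 22 × 9.8 = 215.6 N down at 2.3 m → arm 1.2 m, τ = 215.6 × 1.2 = 258.7 N·m clockwise.
Hanging mass: 25 × 9.8 = 245 N down at 0.9 m → arm 0.2 m, τ = 245 × 0.2 = 49 N·m counterclockwise.
Net moment of existing loads = 209.7 N·m clockwise.
The bag of cement weighs 38 × 9.8 = 372.4 N and must supply an equal counterclockwise moment, so its lever arm about the knife-edge support is 209.7 / 372.4 = 0.563 m.
That puts it at 1.1 − 0.563 = 0.537 m from the left end.

x ≈ 0.537 m from the left end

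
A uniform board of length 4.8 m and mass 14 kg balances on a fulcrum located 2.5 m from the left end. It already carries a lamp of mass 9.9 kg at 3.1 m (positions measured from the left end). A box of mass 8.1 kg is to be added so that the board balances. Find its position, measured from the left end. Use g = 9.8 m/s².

About the fulcrum (at 2.5 m from the left end):
Beam weight: 14 × 9.8 = 137.2 N down at 2.4 m → arm 0.1 m, τ = 137.2 × 0.1 = 13.72 N·m counterclockwise.
Lamp: 9.9 × 9.8 = 97.02 N down at 3.1 m → arm 0.6 m, τ = 97.02 × 0.6 = 58.21 N·m clockwise.
Net moment of existing loads = 44.49 N·m clockwise.
The box weighs 8.1 × 9.8 = 79.38 N and must supply an equal counterclockwise moment, so its lever arm about the fulcrum is 44.49 / 79.38 = 0.56 m.
That puts it at 2.5 − 0.56 = 1.94 m from the left end.

x ≈ 1.94 m from the left end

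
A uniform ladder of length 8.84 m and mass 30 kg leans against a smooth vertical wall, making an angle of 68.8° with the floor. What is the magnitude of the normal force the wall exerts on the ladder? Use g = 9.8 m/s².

Taking torques about the foot of the ladder:
Ladder weight 30×9.8 = 294 N acts at 4.42 m along the ladder; its horizontal arm is 4.42·cos68.8° = 1.598 m → τ = 469.8 N·m clockwise.
Wall normal N acts horizontally at the top; its moment arm is the height L sinθ = 8.84·sin68.8° = 8.242 m, counterclockwise.
Balancing moments: N × 8.242 = 469.8, giving N = 57 N.

N_wall ≈ 57 N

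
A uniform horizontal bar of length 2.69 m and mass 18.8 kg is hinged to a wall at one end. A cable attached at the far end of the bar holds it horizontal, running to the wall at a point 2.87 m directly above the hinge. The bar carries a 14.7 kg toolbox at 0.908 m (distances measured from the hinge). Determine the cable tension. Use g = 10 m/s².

Taking torques about the hinge:
Beam weight: 18.8 × 10 = 188 N down at 1.345 m → arm 1.345 m, τ = 188 × 1.345 = 252.9 N·m clockwise.
Toolbox: 14.7 × 10 = 147 N down at 0.908 m → arm 0.908 m, τ = 147 × 0.908 = 133.5 N·m clockwise.
Total clockwise load moment = 386.4 N·m.
The cable tension T acts at 2.69 m; only its component perpendicular to the bar, T sinθ, produces torque. sinθ = h/√(h²+d²) = 2.87/√(2.87²+2.69²) = 0.7296.
Setting net torque to zero: T × 2.69 × 0.7296 = 386.4 → T = 386.4 / 1.963 = 197 N.

T ≈ 197 N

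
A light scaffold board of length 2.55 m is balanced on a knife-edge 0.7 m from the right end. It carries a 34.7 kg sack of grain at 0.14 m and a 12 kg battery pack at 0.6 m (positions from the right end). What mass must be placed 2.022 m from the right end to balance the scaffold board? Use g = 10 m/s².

Taking torques about the knife-edge (at 0.7 m from the right end):
Sack of grain: 34.7 × 10 = 347 N down at 0.14 m → arm 0.56 m, τ = 347 × 0.56 = 194.3 N·m clockwise.
Battery pack: 12 × 10 = 120 N down at 0.6 m → arm 0.1 m, τ = 120 × 0.1 = 12 N·m clockwise.
Net moment of known loads = 206.3 N·m clockwise.
An unknown mass m at 2.022 m has arm 1.322 m; its moment is m·g·1.322 counterclockwise.
Setting net torque to zero: m × 10 × 1.322 = 206.3 → m = 206.3 / (10 × 1.322) = 15.6 kg.

m ≈ 15.6 kg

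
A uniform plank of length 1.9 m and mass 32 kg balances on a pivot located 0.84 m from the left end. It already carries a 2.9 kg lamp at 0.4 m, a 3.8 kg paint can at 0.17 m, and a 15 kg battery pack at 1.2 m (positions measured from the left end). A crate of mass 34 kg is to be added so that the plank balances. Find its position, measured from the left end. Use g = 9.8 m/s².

About the pivot (at 0.84 m from the left end):
Beam weight: 32 × 9.8 = 313.6 N down at 0.95 m → arm 0.11 m, τ = 313.6 × 0.11 = 34.5 N·m clockwise.
Lamp: 2.9 × 9.8 = 28.42 N down at 0.4 m → arm 0.44 m, τ = 28.42 × 0.44 = 12.5 N·m counterclockwise.
Paint can: 3.8 × 9.8 = 37.24 N down at 0.17 m → arm 0.67 m, τ = 37.24 × 0.67 = 24.95 N·m counterclockwise.
Battery pack: 15 × 9.8 = 147 N down at 1.2 m → arm 0.36 m, τ = 147 × 0.36 = 52.92 N·m clockwise.
Net moment of existing loads = 49.97 N·m clockwise.
The crate weighs 34 × 9.8 = 333.2 N and must supply an equal counterclockwise moment, so its lever arm about the pivot is 49.97 / 333.2 = 0.15 m.
That puts it at 0.84 − 0.15 = 0.69 m from the left end.

x ≈ 0.69 m from the left end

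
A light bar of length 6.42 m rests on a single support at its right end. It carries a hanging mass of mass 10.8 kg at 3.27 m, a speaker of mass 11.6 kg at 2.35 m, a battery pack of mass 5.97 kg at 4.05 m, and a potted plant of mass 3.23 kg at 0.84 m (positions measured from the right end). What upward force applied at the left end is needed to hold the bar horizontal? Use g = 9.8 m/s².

Take moments about the right end.
Hanging mass: 10.8 × 9.8 = 105.8 N down at 3.27 m → arm 3.27 m, τ = 105.8 × 3.27 = 346 N·m counterclockwise.
Speaker: 11.6 × 9.8 = 113.7 N down at 2.35 m → arm 2.35 m, τ = 113.7 × 2.35 = 267.2 N·m counterclockwise.
Battery pack: 5.97 × 9.8 = 58.51 N down at 4.05 m → arm 4.05 m, τ = 58.51 × 4.05 = 237 N·m counterclockwise.
Potted plant: 3.23 × 9.8 = 31.65 N down at 0.84 m → arm 0.84 m, τ = 31.65 × 0.84 = 26.59 N·m counterclockwise.
Net moment of the loads = 876.8 N·m counterclockwise.
The upward force F acts at the left end, arm 6.42 m, giving F × 6.42 clockwise.
For rotational equilibrium, F × 6.42 = 876.8, so F = 876.8 / 6.42 = 137 N.

F ≈ 137 N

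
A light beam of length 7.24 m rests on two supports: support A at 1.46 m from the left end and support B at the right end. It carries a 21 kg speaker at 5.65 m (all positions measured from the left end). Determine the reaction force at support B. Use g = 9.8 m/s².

Choose support A as the axis so its reaction then has zero moment arm.
Speaker: 21 × 9.8 = 205.8 N down at 5.65 m → arm 4.19 m, τ = 205.8 × 4.19 = 862.3 N·m clockwise.
Net load moment about support A = 862.3 N·m clockwise.
Reaction R at support B is upward at 7.24 m, arm 5.78 m → moment R × 5.78 counterclockwise.
For rotational equilibrium, R × 5.78 = 862.3, so R = 149 N.

R_B ≈ 149 N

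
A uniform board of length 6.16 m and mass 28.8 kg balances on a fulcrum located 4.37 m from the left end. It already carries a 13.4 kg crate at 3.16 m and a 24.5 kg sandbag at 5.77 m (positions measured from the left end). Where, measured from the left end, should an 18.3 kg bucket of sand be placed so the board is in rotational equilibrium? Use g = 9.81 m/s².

Choose the fulcrum (at 4.37 m from the left end) as the axis so the support reaction has zero arm there.
Beam weight: 28.8 × 9.81 = 282.5 N down at 3.08 m → arm 1.29 m, τ = 282.5 × 1.29 = 364.4 N·m counterclockwise.
Crate: 13.4 × 9.81 = 131.5 N down at 3.16 m → arm 1.21 m, τ = 131.5 × 1.21 = 159.1 N·m counterclockwise.
Sandbag: 24.5 × 9.81 = 240.3 N down at 5.77 m → arm 1.4 m, τ = 240.3 × 1.4 = 336.4 N·m clockwise.
Net moment of existing loads = 187.1 N·m counterclockwise.
The bucket of sand weighs 18.3 × 9.81 = 179.5 N and must supply an equal clockwise moment, so its lever arm about the fulcrum is 187.1 / 179.5 = 1.04 m.
That puts it at 4.37 + 1.04 = 5.41 m from the left end.

x ≈ 5.41 m from the left end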